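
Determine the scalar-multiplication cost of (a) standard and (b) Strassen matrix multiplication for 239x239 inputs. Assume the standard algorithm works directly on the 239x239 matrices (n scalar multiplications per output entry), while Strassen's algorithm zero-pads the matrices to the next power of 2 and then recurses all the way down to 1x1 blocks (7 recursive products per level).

Matrix multiplication for 239x239 matrices:

Strassen's algorithm requires power-of-2 dimensions. Pad 239x239 to 256x256 (next power of 2).

Standard algorithm: 239^3 = 13651919 multiplications
Strassen's algorithm: 7^(log2(256)) = 7^8 = 5764801 multiplications
Savings: 13651919 - 5764801 = 7887118 multiplications

Standard: 13651919 multiplications (239^3). Strassen: 5764801 multiplications (7^8, after padding to 256x256). Strassen reduces 8 recursive multiplications to 7 at each level.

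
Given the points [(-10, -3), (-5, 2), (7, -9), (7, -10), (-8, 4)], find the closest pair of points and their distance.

Computing all pairwise distances among 5 points:

d((-10, -3), (-5, 2)) = 7.0711
d((-10, -3), (7, -9)) = 18.0278
d((-10, -3), (7, -10)) = 18.3848
d((-10, -3), (-8, 4)) = 7.2801
d((-5, 2), (7, -9)) = 16.2788
d((-5, 2), (7, -10)) = 16.9706
d((-5, 2), (-8, 4)) = 3.6056
d((7, -9), (7, -10)) = 1.0 <-- minimum
d((7, -9), (-8, 4)) = 19.8494
d((7, -10), (-8, 4)) = 20.5183

Closest pair: (7, -9) and (7, -10) with distance 1.0

The closest pair is (7, -9) and (7, -10) with Euclidean distance 1.0. For 5 points, brute-force pairwise comparison is shown above. For large n, the divide-and-conquer algorithm (sort by x, recurse on halves, check the dividing strip) achieves O(n log n).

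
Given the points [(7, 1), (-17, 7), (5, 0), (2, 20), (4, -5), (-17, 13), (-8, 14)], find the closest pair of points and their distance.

Computing all pairwise distances among 7 points:

d((7, 1), (-17, 7)) = 24.7386
d((7, 1), (5, 0)) = 2.2361 <-- minimum
d((7, 1), (2, 20)) = 19.6469
d((7, 1), (4, -5)) = 6.7082
d((7, 1), (-17, 13)) = 26.8328
d((7, 1), (-8, 14)) = 19.8494
d((-17, 7), (5, 0)) = 23.0868
d((-17, 7), (2, 20)) = 23.0217
d((-17, 7), (4, -5)) = 24.1868
d((-17, 7), (-17, 13)) = 6.0
d((-17, 7), (-8, 14)) = 11.4018
d((5, 0), (2, 20)) = 20.2237
d((5, 0), (4, -5)) = 5.099
d((5, 0), (-17, 13)) = 25.5539
d((5, 0), (-8, 14)) = 19.105
d((2, 20), (4, -5)) = 25.0799
d((2, 20), (-17, 13)) = 20.2485
d((2, 20), (-8, 14)) = 11.6619
d((4, -5), (-17, 13)) = 27.6586
d((4, -5), (-8, 14)) = 22.4722
d((-17, 13), (-8, 14)) = 9.0554

Closest pair: (7, 1) and (5, 0) with distance 2.2361

The closest pair is (7, 1) and (5, 0) with Euclidean distance 2.2361. For 7 points, brute-force pairwise comparison is shown above. For large n, the divide-and-conquer algorithm (sort by x, recurse on halves, check the dividing strip) achieves O(n log n).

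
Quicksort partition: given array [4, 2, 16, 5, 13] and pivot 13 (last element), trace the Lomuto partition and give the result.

Lomuto partition with pivot = 13:

Initial array: [4, 2, 16, 5, 13]

arr[0]=4 <= 13: swap with position 0, array becomes [4, 2, 16, 5, 13]
arr[1]=2 <= 13: swap with position 1, array becomes [4, 2, 16, 5, 13]
arr[2]=16 > 13: no swap
arr[3]=5 <= 13: swap with position 2, array becomes [4, 2, 5, 16, 13]

Place pivot at position 3: [4, 2, 5, 13, 16]
Pivot position: 3

After partitioning with pivot 13, the array becomes [4, 2, 5, 13, 16]. The pivot is placed at index 3. All elements to the left of the pivot are <= 13, and all elements to the right are > 13.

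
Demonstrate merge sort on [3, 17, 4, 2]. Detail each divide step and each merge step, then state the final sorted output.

Merge sort trace:

Split: [3, 17, 4, 2] -> [3, 17] and [4, 2]
  Split: [3, 17] -> [3] and [17]
  Merge: [3] + [17] -> [3, 17]
  Split: [4, 2] -> [4] and [2]
  Merge: [4] + [2] -> [2, 4]
Merge: [3, 17] + [2, 4] -> [2, 3, 4, 17]

Final sorted array: [2, 3, 4, 17]

The merge sort proceeds by recursively splitting the array and merging sorted halves.
After all merges, the sorted array is [2, 3, 4, 17].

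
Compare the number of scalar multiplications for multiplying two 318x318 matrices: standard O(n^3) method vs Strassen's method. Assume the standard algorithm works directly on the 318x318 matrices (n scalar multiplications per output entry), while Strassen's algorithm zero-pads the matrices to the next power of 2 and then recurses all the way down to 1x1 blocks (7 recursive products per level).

Matrix multiplication for 318x318 matrices:

Strassen's algorithm requires power-of-2 dimensions. Pad 318x318 to 512x512 (next power of 2).

Standard algorithm: 318^3 = 32157432 multiplications
Strassen's algorithm: 7^(log2(512)) = 7^9 = 40353607 multiplications
Difference: 32157432 - 40353607 = -8196175 (Strassen uses MORE here due to padding overhead — for small or just-over-power-of-2 n, padding can outweigh the per-level savings)

Standard: 32157432 multiplications (318^3). Strassen: 40353607 multiplications (7^9, after padding to 512x512). Strassen reduces 8 recursive multiplications to 7 at each level.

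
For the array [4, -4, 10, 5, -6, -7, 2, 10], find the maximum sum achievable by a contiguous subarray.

Using Kadane's algorithm on [4, -4, 10, 5, -6, -7, 2, 10]:

Scanning through the array:
Position 1 (value -4): max_ending_here = 0, max_so_far = 4
Position 2 (value 10): max_ending_here = 10, max_so_far = 10
Position 3 (value 5): max_ending_here = 15, max_so_far = 15
Position 4 (value -6): max_ending_here = 9, max_so_far = 15
Position 5 (value -7): max_ending_here = 2, max_so_far = 15
Position 6 (value 2): max_ending_here = 4, max_so_far = 15
Position 7 (value 10): max_ending_here = 14, max_so_far = 15

Maximum subarray: [4, -4, 10, 5]
Maximum sum: 15

The maximum subarray is [4, -4, 10, 5] with sum 15. This subarray runs from index 0 to index 3.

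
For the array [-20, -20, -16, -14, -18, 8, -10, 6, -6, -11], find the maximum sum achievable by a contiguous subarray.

Using Kadane's algorithm on [-20, -20, -16, -14, -18, 8, -10, 6, -6, -11]:

Scanning through the array:
Position 1 (value -20): max_ending_here = -20, max_so_far = -20
Position 2 (value -16): max_ending_here = -16, max_so_far = -16
Position 3 (value -14): max_ending_here = -14, max_so_far = -14
Position 4 (value -18): max_ending_here = -18, max_so_far = -14
Position 5 (value 8): max_ending_here = 8, max_so_far = 8
Position 6 (value -10): max_ending_here = -2, max_so_far = 8
Position 7 (value 6): max_ending_here = 6, max_so_far = 8
Position 8 (value -6): max_ending_here = 0, max_so_far = 8
Position 9 (value -11): max_ending_here = -11, max_so_far = 8

Maximum subarray: [8]
Maximum sum: 8

The maximum subarray is [8] with sum 8. This subarray runs from index 5 to index 5.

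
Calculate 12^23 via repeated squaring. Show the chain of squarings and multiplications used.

Computing 12^23 by squaring (build up from 12^1; each line after the first costs one multiplication):

12^1 = 12
12^2 = (12^1)^2 = 12^2 = 144
12^4 = (12^2)^2 = 144^2 = 20736
12^5 = 12 * 12^4 = 12 * 20736 = 248832
12^10 = (12^5)^2 = 248832^2 = 61917364224
12^11 = 12 * 12^10 = 12 * 61917364224 = 743008370688
12^22 = (12^11)^2 = 743008370688^2 = 552061438912436417593344
12^23 = 12 * 12^22 = 12 * 552061438912436417593344 = 6624737266949237011120128

Result: 6624737266949237011120128
Multiplications needed: 7 (7 lines after 12^1)

12^23 = 6624737266949237011120128. Using exponentiation by squaring, this requires 7 multiplications. The key idea: if the exponent is even, square the half-power; if odd, multiply by the base once.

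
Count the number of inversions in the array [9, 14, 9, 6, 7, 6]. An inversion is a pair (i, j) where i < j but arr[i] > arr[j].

Finding inversions in [9, 14, 9, 6, 7, 6]:

(0, 3): arr[0]=9 > arr[3]=6
(0, 4): arr[0]=9 > arr[4]=7
(0, 5): arr[0]=9 > arr[5]=6
(1, 2): arr[1]=14 > arr[2]=9
(1, 3): arr[1]=14 > arr[3]=6
(1, 4): arr[1]=14 > arr[4]=7
(1, 5): arr[1]=14 > arr[5]=6
(2, 3): arr[2]=9 > arr[3]=6
(2, 4): arr[2]=9 > arr[4]=7
(2, 5): arr[2]=9 > arr[5]=6
(4, 5): arr[4]=7 > arr[5]=6

Total inversions: 11

The array has 11 inversion(s): (0,3), (0,4), (0,5), (1,2), (1,3), (1,4), (1,5), (2,3), (2,4), (2,5), (4,5). Each pair (i,j) satisfies i < j and arr[i] > arr[j].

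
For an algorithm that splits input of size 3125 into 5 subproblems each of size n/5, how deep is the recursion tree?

For divide and conquer with division factor 5:

Problem sizes at each level:
Level 0: 3125
Level 1: 625
Level 2: 125
Level 3: 25
Level 4: 5
Level 5: 1

The root is level 0 and the size-1 base case is level 5 (the tree spans levels 0 through 5, i.e. 6 levels counting the root), so the depth is the number of divisions: log_5(3125) = 5

The recursion tree depth is log_5(3125) = 5. At each level, the problem size is divided by 5, so it takes 5 divisions to reduce to a base case of size 1. The algorithm makes 5 recursive calls at each level.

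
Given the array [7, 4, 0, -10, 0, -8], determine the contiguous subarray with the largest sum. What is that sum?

Using Kadane's algorithm on [7, 4, 0, -10, 0, -8]:

Scanning through the array:
Position 1 (value 4): max_ending_here = 11, max_so_far = 11
Position 2 (value 0): max_ending_here = 11, max_so_far = 11
Position 3 (value -10): max_ending_here = 1, max_so_far = 11
Position 4 (value 0): max_ending_here = 1, max_so_far = 11
Position 5 (value -8): max_ending_here = -7, max_so_far = 11

Maximum subarray: [7, 4]
Maximum sum: 11

The maximum subarray is [7, 4] with sum 11. This subarray runs from index 0 to index 1.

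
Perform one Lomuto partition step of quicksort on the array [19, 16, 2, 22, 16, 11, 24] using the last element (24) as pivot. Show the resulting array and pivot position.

Lomuto partition with pivot = 24:

Initial array: [19, 16, 2, 22, 16, 11, 24]

arr[0]=19 <= 24: swap with position 0, array becomes [19, 16, 2, 22, 16, 11, 24]
arr[1]=16 <= 24: swap with position 1, array becomes [19, 16, 2, 22, 16, 11, 24]
arr[2]=2 <= 24: swap with position 2, array becomes [19, 16, 2, 22, 16, 11, 24]
arr[3]=22 <= 24: swap with position 3, array becomes [19, 16, 2, 22, 16, 11, 24]
arr[4]=16 <= 24: swap with position 4, array becomes [19, 16, 2, 22, 16, 11, 24]
arr[5]=11 <= 24: swap with position 5, array becomes [19, 16, 2, 22, 16, 11, 24]

Place pivot at position 6: [19, 16, 2, 22, 16, 11, 24]
Pivot position: 6

After partitioning with pivot 24, the array becomes [19, 16, 2, 22, 16, 11, 24]. The pivot is placed at index 6. All elements to the left of the pivot are <= 24, and all elements to the right are > 24.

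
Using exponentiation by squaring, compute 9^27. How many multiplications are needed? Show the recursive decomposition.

Computing 9^27 by squaring (build up from 9^1; each line after the first costs one multiplication):

9^1 = 9
9^2 = (9^1)^2 = 9^2 = 81
9^3 = 9 * 9^2 = 9 * 81 = 729
9^6 = (9^3)^2 = 729^2 = 531441
9^12 = (9^6)^2 = 531441^2 = 282429536481
9^13 = 9 * 9^12 = 9 * 282429536481 = 2541865828329
9^26 = (9^13)^2 = 2541865828329^2 = 6461081889226673298932241
9^27 = 9 * 9^26 = 9 * 6461081889226673298932241 = 58149737003040059690390169

Result: 58149737003040059690390169
Multiplications needed: 7 (7 lines after 9^1)

9^27 = 58149737003040059690390169. Using exponentiation by squaring, this requires 7 multiplications. The key idea: if the exponent is even, square the half-power; if odd, multiply by the base once.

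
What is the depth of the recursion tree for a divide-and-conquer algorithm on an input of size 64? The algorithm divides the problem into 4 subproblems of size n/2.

For divide and conquer with division factor 2:

Problem sizes at each level:
Level 0: 64
Level 1: 32
Level 2: 16
Level 3: 8
Level 4: 4
Level 5: 2
Level 6: 1

The root is level 0 and the size-1 base case is level 6 (the tree spans levels 0 through 6, i.e. 7 levels counting the root), so the depth is the number of divisions: log_2(64) = 6

The recursion tree depth is log_2(64) = 6. At each level, the problem size is divided by 2, so it takes 6 divisions to reduce to a base case of size 1. The algorithm makes 4 recursive calls at each level.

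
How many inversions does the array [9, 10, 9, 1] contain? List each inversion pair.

Finding inversions in [9, 10, 9, 1]:

(0, 3): arr[0]=9 > arr[3]=1
(1, 2): arr[1]=10 > arr[2]=9
(1, 3): arr[1]=10 > arr[3]=1
(2, 3): arr[2]=9 > arr[3]=1

Total inversions: 4

The array has 4 inversion(s): (0,3), (1,2), (1,3), (2,3). Each pair (i,j) satisfies i < j and arr[i] > arr[j].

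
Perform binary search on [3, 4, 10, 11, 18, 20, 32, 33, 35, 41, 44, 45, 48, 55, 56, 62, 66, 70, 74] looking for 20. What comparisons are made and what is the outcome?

Binary search for 20 in [3, 4, 10, 11, 18, 20, 32, 33, 35, 41, 44, 45, 48, 55, 56, 62, 66, 70, 74]:

lo=0, hi=18, mid=9, arr[mid]=41 -> 41 > 20, search left half
lo=0, hi=8, mid=4, arr[mid]=18 -> 18 < 20, search right half
lo=5, hi=8, mid=6, arr[mid]=32 -> 32 > 20, search left half
lo=5, hi=5, mid=5, arr[mid]=20 -> Found target at index 5!

Binary search finds 20 at index 5 after 4 comparisons. The search repeatedly halves the search space by comparing with the middle element.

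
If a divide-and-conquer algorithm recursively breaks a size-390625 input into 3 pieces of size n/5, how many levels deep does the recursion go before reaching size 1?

For divide and conquer with division factor 5:

Problem sizes at each level:
Level 0: 390625
Level 1: 78125
Level 2: 15625
Level 3: 3125
Level 4: 625
Level 5: 125
Level 6: 25
Level 7: 5
Level 8: 1

The root is level 0 and the size-1 base case is level 8 (the tree spans levels 0 through 8, i.e. 9 levels counting the root), so the depth is the number of divisions: log_5(390625) = 8

The recursion tree depth is log_5(390625) = 8. At each level, the problem size is divided by 5, so it takes 8 divisions to reduce to a base case of size 1. The algorithm makes 3 recursive calls at each level.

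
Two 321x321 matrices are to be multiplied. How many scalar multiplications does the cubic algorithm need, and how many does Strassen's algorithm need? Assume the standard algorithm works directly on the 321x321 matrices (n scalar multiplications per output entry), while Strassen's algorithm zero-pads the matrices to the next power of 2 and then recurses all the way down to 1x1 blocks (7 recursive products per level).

Matrix multiplication for 321x321 matrices:

Strassen's algorithm requires power-of-2 dimensions. Pad 321x321 to 512x512 (next power of 2).

Standard algorithm: 321^3 = 33076161 multiplications
Strassen's algorithm: 7^(log2(512)) = 7^9 = 40353607 multiplications
Difference: 33076161 - 40353607 = -7277446 (Strassen uses MORE here due to padding overhead — for small or just-over-power-of-2 n, padding can outweigh the per-level savings)

Standard: 33076161 multiplications (321^3). Strassen: 40353607 multiplications (7^9, after padding to 512x512). Strassen reduces 8 recursive multiplications to 7 at each level.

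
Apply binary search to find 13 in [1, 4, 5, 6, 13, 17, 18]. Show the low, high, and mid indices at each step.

Binary search for 13 in [1, 4, 5, 6, 13, 17, 18]:

lo=0, hi=6, mid=3, arr[mid]=6 -> 6 < 13, search right half
lo=4, hi=6, mid=5, arr[mid]=17 -> 17 > 13, search left half
lo=4, hi=4, mid=4, arr[mid]=13 -> Found target at index 4!

Binary search finds 13 at index 4 after 3 comparisons. The search repeatedly halves the search space by comparing with the middle element.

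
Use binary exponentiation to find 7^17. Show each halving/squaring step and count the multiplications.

Computing 7^17 by squaring (build up from 7^1; each line after the first costs one multiplication):

7^1 = 7
7^2 = (7^1)^2 = 7^2 = 49
7^4 = (7^2)^2 = 49^2 = 2401
7^8 = (7^4)^2 = 2401^2 = 5764801
7^16 = (7^8)^2 = 5764801^2 = 33232930569601
7^17 = 7 * 7^16 = 7 * 33232930569601 = 232630513987207

Result: 232630513987207
Multiplications needed: 5 (5 lines after 7^1)

7^17 = 232630513987207. Using exponentiation by squaring, this requires 5 multiplications. The key idea: if the exponent is even, square the half-power; if odd, multiply by the base once.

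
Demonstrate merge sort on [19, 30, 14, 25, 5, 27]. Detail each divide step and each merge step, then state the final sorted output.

Merge sort trace:

Split: [19, 30, 14, 25, 5, 27] -> [19, 30, 14] and [25, 5, 27]
  Split: [19, 30, 14] -> [19] and [30, 14]
    Split: [30, 14] -> [30] and [14]
    Merge: [30] + [14] -> [14, 30]
  Merge: [19] + [14, 30] -> [14, 19, 30]
  Split: [25, 5, 27] -> [25] and [5, 27]
    Split: [5, 27] -> [5] and [27]
    Merge: [5] + [27] -> [5, 27]
  Merge: [25] + [5, 27] -> [5, 25, 27]
Merge: [14, 19, 30] + [5, 25, 27] -> [5, 14, 19, 25, 27, 30]

Final sorted array: [5, 14, 19, 25, 27, 30]

The merge sort proceeds by recursively splitting the array and merging sorted halves.
After all merges, the sorted array is [5, 14, 19, 25, 27, 30].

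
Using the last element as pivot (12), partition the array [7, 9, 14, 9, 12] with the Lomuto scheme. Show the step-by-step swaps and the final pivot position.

Lomuto partition with pivot = 12:

Initial array: [7, 9, 14, 9, 12]

arr[0]=7 <= 12: swap with position 0, array becomes [7, 9, 14, 9, 12]
arr[1]=9 <= 12: swap with position 1, array becomes [7, 9, 14, 9, 12]
arr[2]=14 > 12: no swap
arr[3]=9 <= 12: swap with position 2, array becomes [7, 9, 9, 14, 12]

Place pivot at position 3: [7, 9, 9, 12, 14]
Pivot position: 3

After partitioning with pivot 12, the array becomes [7, 9, 9, 12, 14]. The pivot is placed at index 3. All elements to the left of the pivot are <= 12, and all elements to the right are > 12.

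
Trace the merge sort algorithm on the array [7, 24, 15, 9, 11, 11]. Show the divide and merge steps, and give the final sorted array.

Merge sort trace:

Split: [7, 24, 15, 9, 11, 11] -> [7, 24, 15] and [9, 11, 11]
  Split: [7, 24, 15] -> [7] and [24, 15]
    Split: [24, 15] -> [24] and [15]
    Merge: [24] + [15] -> [15, 24]
  Merge: [7] + [15, 24] -> [7, 15, 24]
  Split: [9, 11, 11] -> [9] and [11, 11]
    Split: [11, 11] -> [11] and [11]
    Merge: [11] + [11] -> [11, 11]
  Merge: [9] + [11, 11] -> [9, 11, 11]
Merge: [7, 15, 24] + [9, 11, 11] -> [7, 9, 11, 11, 15, 24]

Final sorted array: [7, 9, 11, 11, 15, 24]

The merge sort proceeds by recursively splitting the array and merging sorted halves.
After all merges, the sorted array is [7, 9, 11, 11, 15, 24].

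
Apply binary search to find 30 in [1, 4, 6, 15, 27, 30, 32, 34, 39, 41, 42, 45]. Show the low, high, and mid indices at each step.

Binary search for 30 in [1, 4, 6, 15, 27, 30, 32, 34, 39, 41, 42, 45]:

lo=0, hi=11, mid=5, arr[mid]=30 -> Found target at index 5!

Binary search finds 30 at index 5 after 1 comparisons. The search repeatedly halves the search space by comparing with the middle element.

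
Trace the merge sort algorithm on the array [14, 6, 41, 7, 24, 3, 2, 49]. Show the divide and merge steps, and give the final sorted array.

Merge sort trace:

Split: [14, 6, 41, 7, 24, 3, 2, 49] -> [14, 6, 41, 7] and [24, 3, 2, 49]
  Split: [14, 6, 41, 7] -> [14, 6] and [41, 7]
    Split: [14, 6] -> [14] and [6]
    Merge: [14] + [6] -> [6, 14]
    Split: [41, 7] -> [41] and [7]
    Merge: [41] + [7] -> [7, 41]
  Merge: [6, 14] + [7, 41] -> [6, 7, 14, 41]
  Split: [24, 3, 2, 49] -> [24, 3] and [2, 49]
    Split: [24, 3] -> [24] and [3]
    Merge: [24] + [3] -> [3, 24]
    Split: [2, 49] -> [2] and [49]
    Merge: [2] + [49] -> [2, 49]
  Merge: [3, 24] + [2, 49] -> [2, 3, 24, 49]
Merge: [6, 7, 14, 41] + [2, 3, 24, 49] -> [2, 3, 6, 7, 14, 24, 41, 49]

Final sorted array: [2, 3, 6, 7, 14, 24, 41, 49]

The merge sort proceeds by recursively splitting the array and merging sorted halves.
After all merges, the sorted array is [2, 3, 6, 7, 14, 24, 41, 49].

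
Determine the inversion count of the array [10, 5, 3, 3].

Finding inversions in [10, 5, 3, 3]:

(0, 1): arr[0]=10 > arr[1]=5
(0, 2): arr[0]=10 > arr[2]=3
(0, 3): arr[0]=10 > arr[3]=3
(1, 2): arr[1]=5 > arr[2]=3
(1, 3): arr[1]=5 > arr[3]=3

Total inversions: 5

The array has 5 inversion(s): (0,1), (0,2), (0,3), (1,2), (1,3). Each pair (i,j) satisfies i < j and arr[i] > arr[j].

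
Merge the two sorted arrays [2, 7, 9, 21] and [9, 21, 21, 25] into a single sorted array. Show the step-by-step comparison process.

Merging process:

Compare 2 vs 9: take 2 from left. Merged: [2]
Compare 7 vs 9: take 7 from left. Merged: [2, 7]
Compare 9 vs 9: take 9 from left. Merged: [2, 7, 9]
Compare 21 vs 9: take 9 from right. Merged: [2, 7, 9, 9]
Compare 21 vs 21: take 21 from left. Merged: [2, 7, 9, 9, 21]
Append remaining from right: [21, 21, 25]. Merged: [2, 7, 9, 9, 21, 21, 21, 25]

Final merged array: [2, 7, 9, 9, 21, 21, 21, 25]
Total comparisons: 5

The merged array is [2, 7, 9, 9, 21, 21, 21, 25], requiring 5 comparisons. The merge step runs in O(n) time where n is the total number of elements.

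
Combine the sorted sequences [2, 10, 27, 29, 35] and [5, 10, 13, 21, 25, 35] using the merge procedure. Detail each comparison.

Merging process:

Compare 2 vs 5: take 2 from left. Merged: [2]
Compare 10 vs 5: take 5 from right. Merged: [2, 5]
Compare 10 vs 10: take 10 from left. Merged: [2, 5, 10]
Compare 27 vs 10: take 10 from right. Merged: [2, 5, 10, 10]
Compare 27 vs 13: take 13 from right. Merged: [2, 5, 10, 10, 13]
Compare 27 vs 21: take 21 from right. Merged: [2, 5, 10, 10, 13, 21]
Compare 27 vs 25: take 25 from right. Merged: [2, 5, 10, 10, 13, 21, 25]
Compare 27 vs 35: take 27 from left. Merged: [2, 5, 10, 10, 13, 21, 25, 27]
Compare 29 vs 35: take 29 from left. Merged: [2, 5, 10, 10, 13, 21, 25, 27, 29]
Compare 35 vs 35: take 35 from left. Merged: [2, 5, 10, 10, 13, 21, 25, 27, 29, 35]
Append remaining from right: [35]. Merged: [2, 5, 10, 10, 13, 21, 25, 27, 29, 35, 35]

Final merged array: [2, 5, 10, 10, 13, 21, 25, 27, 29, 35, 35]
Total comparisons: 10

The merged array is [2, 5, 10, 10, 13, 21, 25, 27, 29, 35, 35], requiring 10 comparisons. The merge step runs in O(n) time where n is the total number of elements.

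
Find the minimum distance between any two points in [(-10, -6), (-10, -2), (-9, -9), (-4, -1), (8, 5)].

Computing all pairwise distances among 5 points:

d((-10, -6), (-10, -2)) = 4.0
d((-10, -6), (-9, -9)) = 3.1623 <-- minimum
d((-10, -6), (-4, -1)) = 7.8102
d((-10, -6), (8, 5)) = 21.095
d((-10, -2), (-9, -9)) = 7.0711
d((-10, -2), (-4, -1)) = 6.0828
d((-10, -2), (8, 5)) = 19.3132
d((-9, -9), (-4, -1)) = 9.434
d((-9, -9), (8, 5)) = 22.0227
d((-4, -1), (8, 5)) = 13.4164

Closest pair: (-10, -6) and (-9, -9) with distance 3.1623

The closest pair is (-10, -6) and (-9, -9) with Euclidean distance 3.1623. For 5 points, brute-force pairwise comparison is shown above. For large n, the divide-and-conquer algorithm (sort by x, recurse on halves, check the dividing strip) achieves O(n log n).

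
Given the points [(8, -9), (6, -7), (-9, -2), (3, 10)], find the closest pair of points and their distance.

Computing all pairwise distances among 4 points:

d((8, -9), (6, -7)) = 2.8284 <-- minimum
d((8, -9), (-9, -2)) = 18.3848
d((8, -9), (3, 10)) = 19.6469
d((6, -7), (-9, -2)) = 15.8114
d((6, -7), (3, 10)) = 17.2627
d((-9, -2), (3, 10)) = 16.9706

Closest pair: (8, -9) and (6, -7) with distance 2.8284

The closest pair is (8, -9) and (6, -7) with Euclidean distance 2.8284. For 4 points, brute-force pairwise comparison is shown above. For large n, the divide-and-conquer algorithm (sort by x, recurse on halves, check the dividing strip) achieves O(n log n).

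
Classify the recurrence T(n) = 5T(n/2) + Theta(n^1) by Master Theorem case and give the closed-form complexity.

Master Theorem for T(n) = 5T(n/2) + O(n^1):

a = 5, b = 2, c = 1
log_b(a) = log_2(5) = 2.3219

Case 1: c = 1 < log_2(5) = 2.3219
T(n) = O(n^(log_2 5))

For T(n) = 5T(n/2) + O(n^1): log_2(5) = 2.3219. This is Case 1 of the Master Theorem (c < log_b(a), work dominated by leaves), giving O(n^(log_2 5)).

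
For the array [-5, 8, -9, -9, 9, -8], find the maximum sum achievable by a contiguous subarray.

Using Kadane's algorithm on [-5, 8, -9, -9, 9, -8]:

Scanning through the array:
Position 1 (value 8): max_ending_here = 8, max_so_far = 8
Position 2 (value -9): max_ending_here = -1, max_so_far = 8
Position 3 (value -9): max_ending_here = -9, max_so_far = 8
Position 4 (value 9): max_ending_here = 9, max_so_far = 9
Position 5 (value -8): max_ending_here = 1, max_so_far = 9

Maximum subarray: [9]
Maximum sum: 9

The maximum subarray is [9] with sum 9. This subarray runs from index 4 to index 4.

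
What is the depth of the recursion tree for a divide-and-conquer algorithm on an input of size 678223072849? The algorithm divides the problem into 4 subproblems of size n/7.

For divide and conquer with division factor 7:

Problem sizes at each level:
Level 0: 678223072849
Level 1: 96889010407
Level 2: 13841287201
Level 3: 1977326743
Level 4: 282475249
Level 5: 40353607
Level 6: 5764801
Level 7: 823543
Level 8: 117649
Level 9: 16807
Level 10: 2401
Level 11: 343
Level 12: 49
Level 13: 7
Level 14: 1

The root is level 0 and the size-1 base case is level 14 (the tree spans levels 0 through 14, i.e. 15 levels counting the root), so the depth is the number of divisions: log_7(678223072849) = 14

The recursion tree depth is log_7(678223072849) = 14. At each level, the problem size is divided by 7, so it takes 14 divisions to reduce to a base case of size 1. The algorithm makes 4 recursive calls at each level.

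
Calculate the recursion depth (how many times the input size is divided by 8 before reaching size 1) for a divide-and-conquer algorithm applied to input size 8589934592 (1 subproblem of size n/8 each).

For divide and conquer with division factor 8:

Problem sizes at each level:
Level 0: 8589934592
Level 1: 1073741824
Level 2: 134217728
Level 3: 16777216
Level 4: 2097152
Level 5: 262144
Level 6: 32768
Level 7: 4096
Level 8: 512
Level 9: 64
Level 10: 8
Level 11: 1

The root is level 0 and the size-1 base case is level 11 (the tree spans levels 0 through 11, i.e. 12 levels counting the root), so the depth is the number of divisions: log_8(8589934592) = 11

The recursion tree depth is log_8(8589934592) = 11. At each level, the problem size is divided by 8, so it takes 11 divisions to reduce to a base case of size 1. The algorithm makes 1 recursive call at each level.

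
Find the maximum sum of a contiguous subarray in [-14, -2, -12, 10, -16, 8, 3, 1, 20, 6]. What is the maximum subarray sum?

Using Kadane's algorithm on [-14, -2, -12, 10, -16, 8, 3, 1, 20, 6]:

Scanning through the array:
Position 1 (value -2): max_ending_here = -2, max_so_far = -2
Position 2 (value -12): max_ending_here = -12, max_so_far = -2
Position 3 (value 10): max_ending_here = 10, max_so_far = 10
Position 4 (value -16): max_ending_here = -6, max_so_far = 10
Position 5 (value 8): max_ending_here = 8, max_so_far = 10
Position 6 (value 3): max_ending_here = 11, max_so_far = 11
Position 7 (value 1): max_ending_here = 12, max_so_far = 12
Position 8 (value 20): max_ending_here = 32, max_so_far = 32
Position 9 (value 6): max_ending_here = 38, max_so_far = 38

Maximum subarray: [8, 3, 1, 20, 6]
Maximum sum: 38

The maximum subarray is [8, 3, 1, 20, 6] with sum 38. This subarray runs from index 5 to index 9.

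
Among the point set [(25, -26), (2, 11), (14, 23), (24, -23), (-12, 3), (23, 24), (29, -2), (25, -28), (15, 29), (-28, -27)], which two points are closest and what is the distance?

Computing all pairwise distances among 10 points:

d((25, -26), (2, 11)) = 43.566
d((25, -26), (14, 23)) = 50.2195
d((25, -26), (24, -23)) = 3.1623
d((25, -26), (-12, 3)) = 47.0106
d((25, -26), (23, 24)) = 50.04
d((25, -26), (29, -2)) = 24.3311
d((25, -26), (25, -28)) = 2.0 <-- minimum
d((25, -26), (15, 29)) = 55.9017
d((25, -26), (-28, -27)) = 53.0094
d((2, 11), (14, 23)) = 16.9706
d((2, 11), (24, -23)) = 40.4969
d((2, 11), (-12, 3)) = 16.1245
d((2, 11), (23, 24)) = 24.6982
d((2, 11), (29, -2)) = 29.9666
d((2, 11), (25, -28)) = 45.2769
d((2, 11), (15, 29)) = 22.2036
d((2, 11), (-28, -27)) = 48.4149
d((14, 23), (24, -23)) = 47.0744
d((14, 23), (-12, 3)) = 32.8024
d((14, 23), (23, 24)) = 9.0554
d((14, 23), (29, -2)) = 29.1548
d((14, 23), (25, -28)) = 52.1728
d((14, 23), (15, 29)) = 6.0828
d((14, 23), (-28, -27)) = 65.2993
d((24, -23), (-12, 3)) = 44.4072
d((24, -23), (23, 24)) = 47.0106
d((24, -23), (29, -2)) = 21.587
d((24, -23), (25, -28)) = 5.099
d((24, -23), (15, 29)) = 52.7731
d((24, -23), (-28, -27)) = 52.1536
d((-12, 3), (23, 24)) = 40.8167
d((-12, 3), (29, -2)) = 41.3038
d((-12, 3), (25, -28)) = 48.2701
d((-12, 3), (15, 29)) = 37.4833
d((-12, 3), (-28, -27)) = 34.0
d((23, 24), (29, -2)) = 26.6833
d((23, 24), (25, -28)) = 52.0384
d((23, 24), (15, 29)) = 9.434
d((23, 24), (-28, -27)) = 72.1249
d((29, -2), (25, -28)) = 26.3059
d((29, -2), (15, 29)) = 34.0147
d((29, -2), (-28, -27)) = 62.2415
d((25, -28), (15, 29)) = 57.8705
d((25, -28), (-28, -27)) = 53.0094
d((15, 29), (-28, -27)) = 70.6045

Closest pair: (25, -26) and (25, -28) with distance 2.0

The closest pair is (25, -26) and (25, -28) with Euclidean distance 2.0. For 10 points, brute-force pairwise comparison is shown above. For large n, the divide-and-conquer algorithm (sort by x, recurse on halves, check the dividing strip) achieves O(n log n).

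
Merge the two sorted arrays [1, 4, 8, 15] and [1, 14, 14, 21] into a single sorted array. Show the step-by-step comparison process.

Merging process:

Compare 1 vs 1: take 1 from left. Merged: [1]
Compare 4 vs 1: take 1 from right. Merged: [1, 1]
Compare 4 vs 14: take 4 from left. Merged: [1, 1, 4]
Compare 8 vs 14: take 8 from left. Merged: [1, 1, 4, 8]
Compare 15 vs 14: take 14 from right. Merged: [1, 1, 4, 8, 14]
Compare 15 vs 14: take 14 from right. Merged: [1, 1, 4, 8, 14, 14]
Compare 15 vs 21: take 15 from left. Merged: [1, 1, 4, 8, 14, 14, 15]
Append remaining from right: [21]. Merged: [1, 1, 4, 8, 14, 14, 15, 21]

Final merged array: [1, 1, 4, 8, 14, 14, 15, 21]
Total comparisons: 7

The merged array is [1, 1, 4, 8, 14, 14, 15, 21], requiring 7 comparisons. The merge step runs in O(n) time where n is the total number of elements.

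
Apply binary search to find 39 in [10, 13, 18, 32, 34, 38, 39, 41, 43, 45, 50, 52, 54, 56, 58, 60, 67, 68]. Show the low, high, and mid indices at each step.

Binary search for 39 in [10, 13, 18, 32, 34, 38, 39, 41, 43, 45, 50, 52, 54, 56, 58, 60, 67, 68]:

lo=0, hi=17, mid=8, arr[mid]=43 -> 43 > 39, search left half
lo=0, hi=7, mid=3, arr[mid]=32 -> 32 < 39, search right half
lo=4, hi=7, mid=5, arr[mid]=38 -> 38 < 39, search right half
lo=6, hi=7, mid=6, arr[mid]=39 -> Found target at index 6!

Binary search finds 39 at index 6 after 4 comparisons. The search repeatedly halves the search space by comparing with the middle element.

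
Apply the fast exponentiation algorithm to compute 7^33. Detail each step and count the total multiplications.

Computing 7^33 by squaring (build up from 7^1; each line after the first costs one multiplication):

7^1 = 7
7^2 = (7^1)^2 = 7^2 = 49
7^4 = (7^2)^2 = 49^2 = 2401
7^8 = (7^4)^2 = 2401^2 = 5764801
7^16 = (7^8)^2 = 5764801^2 = 33232930569601
7^32 = (7^16)^2 = 33232930569601^2 = 1104427674243920646305299201
7^33 = 7 * 7^32 = 7 * 1104427674243920646305299201 = 7730993719707444524137094407

Result: 7730993719707444524137094407
Multiplications needed: 6 (6 lines after 7^1)

7^33 = 7730993719707444524137094407. Using exponentiation by squaring, this requires 6 multiplications. The key idea: if the exponent is even, square the half-power; if odd, multiply by the base once.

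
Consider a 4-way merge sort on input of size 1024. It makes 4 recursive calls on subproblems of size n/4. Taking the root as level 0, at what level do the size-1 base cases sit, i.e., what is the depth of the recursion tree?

For divide and conquer with division factor 4:

Problem sizes at each level:
Level 0: 1024
Level 1: 256
Level 2: 64
Level 3: 16
Level 4: 4
Level 5: 1

The root is level 0 and the size-1 base case is level 5 (the tree spans levels 0 through 5, i.e. 6 levels counting the root), so the depth is the number of divisions: log_4(1024) = 5

The recursion tree depth is log_4(1024) = 5. At each level, the problem size is divided by 4, so it takes 5 divisions to reduce to a base case of size 1. The algorithm makes 4 recursive calls at each level.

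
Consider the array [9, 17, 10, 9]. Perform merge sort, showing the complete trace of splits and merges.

Merge sort trace:

Split: [9, 17, 10, 9] -> [9, 17] and [10, 9]
  Split: [9, 17] -> [9] and [17]
  Merge: [9] + [17] -> [9, 17]
  Split: [10, 9] -> [10] and [9]
  Merge: [10] + [9] -> [9, 10]
Merge: [9, 17] + [9, 10] -> [9, 9, 10, 17]

Final sorted array: [9, 9, 10, 17]

The merge sort proceeds by recursively splitting the array and merging sorted halves.
After all merges, the sorted array is [9, 9, 10, 17].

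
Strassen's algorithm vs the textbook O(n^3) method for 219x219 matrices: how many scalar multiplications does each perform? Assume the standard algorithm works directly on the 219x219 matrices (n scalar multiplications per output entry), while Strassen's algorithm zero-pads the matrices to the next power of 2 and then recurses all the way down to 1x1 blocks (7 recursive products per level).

Matrix multiplication for 219x219 matrices:

Strassen's algorithm requires power-of-2 dimensions. Pad 219x219 to 256x256 (next power of 2).

Standard algorithm: 219^3 = 10503459 multiplications
Strassen's algorithm: 7^(log2(256)) = 7^8 = 5764801 multiplications
Savings: 10503459 - 5764801 = 4738658 multiplications

Standard: 10503459 multiplications (219^3). Strassen: 5764801 multiplications (7^8, after padding to 256x256). Strassen reduces 8 recursive multiplications to 7 at each level.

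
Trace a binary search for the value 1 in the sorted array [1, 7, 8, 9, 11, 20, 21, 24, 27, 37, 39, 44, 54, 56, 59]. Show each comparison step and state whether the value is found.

Binary search for 1 in [1, 7, 8, 9, 11, 20, 21, 24, 27, 37, 39, 44, 54, 56, 59]:

lo=0, hi=14, mid=7, arr[mid]=24 -> 24 > 1, search left half
lo=0, hi=6, mid=3, arr[mid]=9 -> 9 > 1, search left half
lo=0, hi=2, mid=1, arr[mid]=7 -> 7 > 1, search left half
lo=0, hi=0, mid=0, arr[mid]=1 -> Found target at index 0!

Binary search finds 1 at index 0 after 4 comparisons. The search repeatedly halves the search space by comparing with the middle element.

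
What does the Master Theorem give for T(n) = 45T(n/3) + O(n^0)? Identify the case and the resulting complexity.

Master Theorem for T(n) = 45T(n/3) + O(n^0):

a = 45, b = 3, c = 0
log_b(a) = log_3(45) = 3.4650

Case 1: c = 0 < log_3(45) = 3.4650
T(n) = O(n^(log_3 45))

For T(n) = 45T(n/3) + O(n^0): log_3(45) = 3.4650. This is Case 1 of the Master Theorem (c < log_b(a), work dominated by leaves), giving O(n^(log_3 45)).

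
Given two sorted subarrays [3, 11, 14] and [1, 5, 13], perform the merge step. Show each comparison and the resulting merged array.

Merging process:

Compare 3 vs 1: take 1 from right. Merged: [1]
Compare 3 vs 5: take 3 from left. Merged: [1, 3]
Compare 11 vs 5: take 5 from right. Merged: [1, 3, 5]
Compare 11 vs 13: take 11 from left. Merged: [1, 3, 5, 11]
Compare 14 vs 13: take 13 from right. Merged: [1, 3, 5, 11, 13]
Append remaining from left: [14]. Merged: [1, 3, 5, 11, 13, 14]

Final merged array: [1, 3, 5, 11, 13, 14]
Total comparisons: 5

The merged array is [1, 3, 5, 11, 13, 14], requiring 5 comparisons. The merge step runs in O(n) time where n is the total number of elements.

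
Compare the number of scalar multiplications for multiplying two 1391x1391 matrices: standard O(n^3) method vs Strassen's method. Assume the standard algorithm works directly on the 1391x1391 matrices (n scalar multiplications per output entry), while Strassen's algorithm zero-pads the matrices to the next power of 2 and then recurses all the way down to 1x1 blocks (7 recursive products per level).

Matrix multiplication for 1391x1391 matrices:

Strassen's algorithm requires power-of-2 dimensions. Pad 1391x1391 to 2048x2048 (next power of 2).

Standard algorithm: 1391^3 = 2691419471 multiplications
Strassen's algorithm: 7^(log2(2048)) = 7^11 = 1977326743 multiplications
Savings: 2691419471 - 1977326743 = 714092728 multiplications

Standard: 2691419471 multiplications (1391^3). Strassen: 1977326743 multiplications (7^11, after padding to 2048x2048). Strassen reduces 8 recursive multiplications to 7 at each level.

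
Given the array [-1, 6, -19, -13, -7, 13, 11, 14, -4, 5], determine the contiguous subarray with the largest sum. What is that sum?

Using Kadane's algorithm on [-1, 6, -19, -13, -7, 13, 11, 14, -4, 5]:

Scanning through the array:
Position 1 (value 6): max_ending_here = 6, max_so_far = 6
Position 2 (value -19): max_ending_here = -13, max_so_far = 6
Position 3 (value -13): max_ending_here = -13, max_so_far = 6
Position 4 (value -7): max_ending_here = -7, max_so_far = 6
Position 5 (value 13): max_ending_here = 13, max_so_far = 13
Position 6 (value 11): max_ending_here = 24, max_so_far = 24
Position 7 (value 14): max_ending_here = 38, max_so_far = 38
Position 8 (value -4): max_ending_here = 34, max_so_far = 38
Position 9 (value 5): max_ending_here = 39, max_so_far = 39

Maximum subarray: [13, 11, 14, -4, 5]
Maximum sum: 39

The maximum subarray is [13, 11, 14, -4, 5] with sum 39. This subarray runs from index 5 to index 9.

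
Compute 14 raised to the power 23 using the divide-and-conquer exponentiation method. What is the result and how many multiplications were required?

Computing 14^23 by squaring (build up from 14^1; each line after the first costs one multiplication):

14^1 = 14
14^2 = (14^1)^2 = 14^2 = 196
14^4 = (14^2)^2 = 196^2 = 38416
14^5 = 14 * 14^4 = 14 * 38416 = 537824
14^10 = (14^5)^2 = 537824^2 = 289254654976
14^11 = 14 * 14^10 = 14 * 289254654976 = 4049565169664
14^22 = (14^11)^2 = 4049565169664^2 = 16398978063355821105872896
14^23 = 14 * 14^22 = 14 * 16398978063355821105872896 = 229585692886981495482220544

Result: 229585692886981495482220544
Multiplications needed: 7 (7 lines after 14^1)

14^23 = 229585692886981495482220544. Using exponentiation by squaring, this requires 7 multiplications. The key idea: if the exponent is even, square the half-power; if odd, multiply by the base once.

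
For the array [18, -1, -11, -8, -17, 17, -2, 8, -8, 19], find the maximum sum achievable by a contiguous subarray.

Using Kadane's algorithm on [18, -1, -11, -8, -17, 17, -2, 8, -8, 19]:

Scanning through the array:
Position 1 (value -1): max_ending_here = 17, max_so_far = 18
Position 2 (value -11): max_ending_here = 6, max_so_far = 18
Position 3 (value -8): max_ending_here = -2, max_so_far = 18
Position 4 (value -17): max_ending_here = -17, max_so_far = 18
Position 5 (value 17): max_ending_here = 17, max_so_far = 18
Position 6 (value -2): max_ending_here = 15, max_so_far = 18
Position 7 (value 8): max_ending_here = 23, max_so_far = 23
Position 8 (value -8): max_ending_here = 15, max_so_far = 23
Position 9 (value 19): max_ending_here = 34, max_so_far = 34

Maximum subarray: [17, -2, 8, -8, 19]
Maximum sum: 34

The maximum subarray is [17, -2, 8, -8, 19] with sum 34. This subarray runs from index 5 to index 9.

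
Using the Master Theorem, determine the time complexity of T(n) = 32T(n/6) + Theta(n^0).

Master Theorem for T(n) = 32T(n/6) + O(n^0):

a = 32, b = 6, c = 0
log_b(a) = log_6(32) = 1.9343

Case 1: c = 0 < log_6(32) = 1.9343
T(n) = O(n^(log_6 32))

For T(n) = 32T(n/6) + O(n^0): log_6(32) = 1.9343. This is Case 1 of the Master Theorem (c < log_b(a), work dominated by leaves), giving O(n^(log_6 32)).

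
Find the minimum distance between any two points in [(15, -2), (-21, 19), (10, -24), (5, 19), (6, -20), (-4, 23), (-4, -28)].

Computing all pairwise distances among 7 points:

d((15, -2), (-21, 19)) = 41.6773
d((15, -2), (10, -24)) = 22.561
d((15, -2), (5, 19)) = 23.2594
d((15, -2), (6, -20)) = 20.1246
d((15, -2), (-4, 23)) = 31.4006
d((15, -2), (-4, -28)) = 32.2025
d((-21, 19), (10, -24)) = 53.0094
d((-21, 19), (5, 19)) = 26.0
d((-21, 19), (6, -20)) = 47.4342
d((-21, 19), (-4, 23)) = 17.4642
d((-21, 19), (-4, -28)) = 49.98
d((10, -24), (5, 19)) = 43.2897
d((10, -24), (6, -20)) = 5.6569 <-- minimum
d((10, -24), (-4, 23)) = 49.0408
d((10, -24), (-4, -28)) = 14.5602
d((5, 19), (6, -20)) = 39.0128
d((5, 19), (-4, 23)) = 9.8489
d((5, 19), (-4, -28)) = 47.8539
d((6, -20), (-4, 23)) = 44.1475
d((6, -20), (-4, -28)) = 12.8062
d((-4, 23), (-4, -28)) = 51.0

Closest pair: (10, -24) and (6, -20) with distance 5.6569

The closest pair is (10, -24) and (6, -20) with Euclidean distance 5.6569. For 7 points, brute-force pairwise comparison is shown above. For large n, the divide-and-conquer algorithm (sort by x, recurse on halves, check the dividing strip) achieves O(n log n).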